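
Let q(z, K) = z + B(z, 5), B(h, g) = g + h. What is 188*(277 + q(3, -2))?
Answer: 54144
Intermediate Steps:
q(z, K) = 5 + 2*z (q(z, K) = z + (5 + z) = 5 + 2*z)
188*(277 + q(3, -2)) = 188*(277 + (5 + 2*3)) = 188*(277 + (5 + 6)) = 188*(277 + 11) = 188*288 = 54144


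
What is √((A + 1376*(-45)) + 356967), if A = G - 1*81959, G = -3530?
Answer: √209558 ≈ 457.77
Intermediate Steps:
A = -85489 (A = -3530 - 1*81959 = -3530 - 81959 = -85489)
√((A + 1376*(-45)) + 356967) = √((-85489 + 1376*(-45)) + 356967) = √((-85489 - 61920) + 356967) = √(-147409 + 356967) = √209558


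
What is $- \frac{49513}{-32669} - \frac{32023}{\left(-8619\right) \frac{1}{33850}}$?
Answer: $\frac{2724070923269}{21659547} \approx 1.2577 \cdot 10^{5}$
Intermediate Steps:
$- \frac{49513}{-32669} - \frac{32023}{\left(-8619\right) \frac{1}{33850}} = \left(-49513\right) \left(- \frac{1}{32669}\right) - \frac{32023}{\left(-8619\right) \frac{1}{33850}} = \frac{49513}{32669} - \frac{32023}{- \frac{8619}{33850}} = \frac{49513}{32669} - - \frac{1083978550}{8619} = \frac{49513}{32669} + \frac{1083978550}{8619} = \frac{2724070923269}{21659547}$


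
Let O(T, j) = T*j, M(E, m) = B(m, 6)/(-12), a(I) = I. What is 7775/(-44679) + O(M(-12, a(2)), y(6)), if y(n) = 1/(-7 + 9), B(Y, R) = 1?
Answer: -77093/357432 ≈ -0.21569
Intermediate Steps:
y(n) = ½ (y(n) = 1/2 = ½)
M(E, m) = -1/12 (M(E, m) = 1/(-12) = 1*(-1/12) = -1/12)
7775/(-44679) + O(M(-12, a(2)), y(6)) = 7775/(-44679) - 1/12*½ = 7775*(-1/44679) - 1/24 = -7775/44679 - 1/24 = -77093/357432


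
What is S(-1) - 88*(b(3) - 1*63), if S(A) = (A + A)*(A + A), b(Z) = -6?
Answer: 6076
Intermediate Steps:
S(A) = 4*A² (S(A) = (2*A)*(2*A) = 4*A²)
S(-1) - 88*(b(3) - 1*63) = 4*(-1)² - 88*(-6 - 1*63) = 4*1 - 88*(-6 - 63) = 4 - 88*(-69) = 4 + 6072 = 6076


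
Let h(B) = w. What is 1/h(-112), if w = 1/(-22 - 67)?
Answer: -89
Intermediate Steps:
w = -1/89 (w = 1/(-89) = -1/89 ≈ -0.011236)
h(B) = -1/89
1/h(-112) = 1/(-1/89) = -89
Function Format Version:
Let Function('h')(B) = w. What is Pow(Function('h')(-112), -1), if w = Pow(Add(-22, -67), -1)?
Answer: -89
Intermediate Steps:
w = Rational(-1, 89) (w = Pow(-89, -1) = Rational(-1, 89) ≈ -0.011236)
Function('h')(B) = Rational(-1, 89)
Pow(Function('h')(-112), -1) = Pow(Rational(-1, 89), -1) = -89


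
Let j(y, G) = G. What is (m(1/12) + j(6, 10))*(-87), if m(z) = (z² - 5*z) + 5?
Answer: -60929/48 ≈ -1269.4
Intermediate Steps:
m(z) = 5 + z² - 5*z
(m(1/12) + j(6, 10))*(-87) = ((5 + (1/12)² - 5/12) + 10)*(-87) = ((5 + (1/12)² - 5*1/12) + 10)*(-87) = ((5 + 1/144 - 5/12) + 10)*(-87) = (661/144 + 10)*(-87) = (2101/144)*(-87) = -60929/48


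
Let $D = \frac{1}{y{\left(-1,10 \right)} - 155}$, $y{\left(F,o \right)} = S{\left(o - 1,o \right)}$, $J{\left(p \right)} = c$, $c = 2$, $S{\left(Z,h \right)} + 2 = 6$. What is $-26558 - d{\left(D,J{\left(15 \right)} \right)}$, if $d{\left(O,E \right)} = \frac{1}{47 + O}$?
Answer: $- \frac{188455719}{7096} \approx -26558.0$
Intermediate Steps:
$S{\left(Z,h \right)} = 4$ ($S{\left(Z,h \right)} = -2 + 6 = 4$)
$J{\left(p \right)} = 2$
$y{\left(F,o \right)} = 4$
$D = - \frac{1}{151}$ ($D = \frac{1}{4 - 155} = \frac{1}{-151} = - \frac{1}{151} \approx -0.0066225$)
$-26558 - d{\left(D,J{\left(15 \right)} \right)} = -26558 - \frac{1}{47 - \frac{1}{151}} = -26558 - \frac{1}{\frac{7096}{151}} = -26558 - \frac{151}{7096} = - \frac{188455719}{7096}$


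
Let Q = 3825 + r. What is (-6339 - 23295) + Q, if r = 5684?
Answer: -20125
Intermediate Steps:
Q = 9509 (Q = 3825 + 5684 = 9509)
(-6339 - 23295) + Q = (-6339 - 23295) + 9509 = -29634 + 9509 = -20125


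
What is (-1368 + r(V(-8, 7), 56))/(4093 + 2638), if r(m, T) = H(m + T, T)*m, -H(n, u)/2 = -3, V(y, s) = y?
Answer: -1416/6731 ≈ -0.21037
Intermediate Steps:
H(n, u) = 6 (H(n, u) = -2*(-3) = 6)
r(m, T) = 6*m
(-1368 + r(V(-8, 7), 56))/(4093 + 2638) = (-1368 + 6*(-8))/(4093 + 2638) = (-1368 - 48)/6731 = -1416*1/6731 = -1416/6731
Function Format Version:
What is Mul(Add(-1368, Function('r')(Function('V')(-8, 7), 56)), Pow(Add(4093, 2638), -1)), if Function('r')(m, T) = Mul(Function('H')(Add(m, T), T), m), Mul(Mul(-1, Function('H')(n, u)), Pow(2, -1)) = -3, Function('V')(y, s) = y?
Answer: Rational(-1416, 6731) ≈ -0.21037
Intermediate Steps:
Function('H')(n, u) = 6 (Function('H')(n, u) = Mul(-2, -3) = 6)
Function('r')(m, T) = Mul(6, m)
Mul(Add(-1368, Function('r')(Function('V')(-8, 7), 56)), Pow(Add(4093, 2638), -1)) = Mul(Add(-1368, Mul(6, -8)), Pow(Add(4093, 2638), -1)) = Mul(Add(-1368, -48), Pow(6731, -1)) = Mul(-1416, Rational(1, 6731)) = Rational(-1416, 6731)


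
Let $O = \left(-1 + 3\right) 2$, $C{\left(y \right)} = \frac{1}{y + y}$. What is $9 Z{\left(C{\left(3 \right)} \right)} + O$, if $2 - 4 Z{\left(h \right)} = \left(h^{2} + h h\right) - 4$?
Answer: $\frac{139}{8} \approx 17.375$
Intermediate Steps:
$C{\left(y \right)} = \frac{1}{2 y}$
$Z{\left(h \right)} = \frac{3}{2} - \frac{h^{2}}{2}$ ($Z{\left(h \right)} = \frac{1}{2} - \frac{\left(h^{2} + h h\right) - 4}{4} = \frac{1}{2} - \frac{\left(h^{2} + h^{2}\right) - 4}{4} = \frac{1}{2} - \frac{2 h^{2} - 4}{4} = \frac{1}{2} - \frac{-4 + 2 h^{2}}{4} = \frac{1}{2} - \left(-1 + \frac{h^{2}}{2}\right) = \frac{3}{2} - \frac{h^{2}}{2}$)
$O = 4$ ($O = 2 \cdot 2 = 4$)
$9 Z{\left(C{\left(3 \right)} \right)} + O = 9 \left(\frac{3}{2} - \frac{\left(\frac{1}{2 \cdot 3}\right)^{2}}{2}\right) + 4 = 9 \left(\frac{3}{2} - \frac{\left(\frac{1}{2} \cdot \frac{1}{3}\right)^{2}}{2}\right) + 4 = 9 \left(\frac{3}{2} - \frac{1}{2 \cdot 36}\right) + 4 = 9 \left(\frac{3}{2} - \frac{1}{72}\right) + 4 = 9 \cdot \frac{107}{72} + 4 = \frac{107}{8} + 4 = \frac{139}{8}$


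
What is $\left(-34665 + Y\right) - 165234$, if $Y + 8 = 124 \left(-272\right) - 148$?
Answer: $-233783$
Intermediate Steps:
$Y = -33884$ ($Y = -8 + \left(124 \left(-272\right) - 148\right) = -8 - 33876 = -33884$)
$\left(-34665 + Y\right) - 165234 = \left(-34665 - 33884\right) - 165234 = -68549 - 165234 = -233783$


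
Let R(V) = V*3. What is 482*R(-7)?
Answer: -10122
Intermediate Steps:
R(V) = 3*V
482*R(-7) = 482*(3*(-7)) = 482*(-21) = -10122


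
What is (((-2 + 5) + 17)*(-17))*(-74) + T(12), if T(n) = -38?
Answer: 25122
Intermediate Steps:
(((-2 + 5) + 17)*(-17))*(-74) + T(12) = (((-2 + 5) + 17)*(-17))*(-74) - 38 = ((3 + 17)*(-17))*(-74) - 38 = (20*(-17))*(-74) - 38 = -340*(-74) - 38 = 25160 - 38 = 25122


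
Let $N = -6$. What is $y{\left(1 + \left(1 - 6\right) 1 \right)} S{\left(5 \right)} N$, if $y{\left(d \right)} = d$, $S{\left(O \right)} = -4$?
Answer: $-96$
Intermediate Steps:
$y{\left(1 + \left(1 - 6\right) 1 \right)} S{\left(5 \right)} N = \left(1 + \left(1 - 6\right) 1\right) \left(-4\right) \left(-6\right) = \left(1 - 5\right) \left(-4\right) \left(-6\right) = \left(-4\right) \left(-4\right) \left(-6\right) = 16 \left(-6\right) = -96$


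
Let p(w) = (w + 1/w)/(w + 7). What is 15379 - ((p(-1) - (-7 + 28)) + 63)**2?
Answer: 122786/9 ≈ 13643.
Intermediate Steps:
p(w) = (w + 1/w)/(7 + w)
15379 - ((p(-1) - (-7 + 28)) + 63)**2 = 15379 - (((1 + (-1)**2)/((-1)*(7 - 1)) - (-7 + 28)) + 63)**2 = 15379 - ((-1*(1 + 1)/6 - 1*21) + 63)**2 = 15379 - ((-1*1/6*2 - 21) + 63)**2 = 15379 - ((-1/3 - 21) + 63)**2 = 15379 - (-64/3 + 63)**2 = 15379 - (125/3)**2 = 15379 - 1*15625/9 = 15379 - 15625/9 = 122786/9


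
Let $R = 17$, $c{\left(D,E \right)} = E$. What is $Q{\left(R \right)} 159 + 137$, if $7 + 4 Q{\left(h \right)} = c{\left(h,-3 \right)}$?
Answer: $- \frac{521}{2} \approx -260.5$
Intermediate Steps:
$Q{\left(h \right)} = - \frac{5}{2}$ ($Q{\left(h \right)} = - \frac{7}{4} + \frac{1}{4} \left(-3\right) = - \frac{7}{4} - \frac{3}{4} = - \frac{5}{2}$)
$Q{\left(R \right)} 159 + 137 = \left(- \frac{5}{2}\right) 159 + 137 = - \frac{795}{2} + 137 = - \frac{521}{2}$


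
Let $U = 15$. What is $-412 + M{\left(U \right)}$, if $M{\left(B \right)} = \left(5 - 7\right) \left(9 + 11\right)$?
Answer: $-452$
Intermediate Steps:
$M{\left(B \right)} = -40$ ($M{\left(B \right)} = \left(-2\right) 20 = -40$)
$-412 + M{\left(U \right)} = -412 - 40 = -452$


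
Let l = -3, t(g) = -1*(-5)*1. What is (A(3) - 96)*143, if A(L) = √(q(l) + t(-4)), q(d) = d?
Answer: -13728 + 143*√2 ≈ -13526.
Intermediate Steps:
t(g) = 5 (t(g) = 5*1 = 5)
A(L) = √2 (A(L) = √(-3 + 5) = √2)
(A(3) - 96)*143 = (√2 - 96)*143 = (-96 + √2)*143 = -13728 + 143*√2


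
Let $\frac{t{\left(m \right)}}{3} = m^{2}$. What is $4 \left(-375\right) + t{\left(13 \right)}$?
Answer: $-993$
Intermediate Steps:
$t{\left(m \right)} = 3 m^{2}$
$4 \left(-375\right) + t{\left(13 \right)} = 4 \left(-375\right) + 3 \cdot 13^{2} = -1500 + 3 \cdot 169 = -1500 + 507 = -993$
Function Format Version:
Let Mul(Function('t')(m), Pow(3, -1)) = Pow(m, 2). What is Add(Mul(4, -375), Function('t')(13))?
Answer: -993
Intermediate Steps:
Function('t')(m) = Mul(3, Pow(m, 2))
Add(Mul(4, -375), Function('t')(13)) = Add(Mul(4, -375), Mul(3, Pow(13, 2))) = Add(-1500, Mul(3, 169)) = Add(-1500, 507) = -993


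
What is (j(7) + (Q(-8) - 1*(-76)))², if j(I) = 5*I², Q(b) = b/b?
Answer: 103684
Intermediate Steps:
Q(b) = 1
(j(7) + (Q(-8) - 1*(-76)))² = (5*7² + (1 - 1*(-76)))² = (5*49 + (1 + 76))² = (245 + 77)² = 322² = 103684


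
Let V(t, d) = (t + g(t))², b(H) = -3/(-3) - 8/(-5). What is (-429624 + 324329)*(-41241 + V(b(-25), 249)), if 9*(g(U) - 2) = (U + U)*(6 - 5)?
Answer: 1757557521424/405 ≈ 4.3396e+9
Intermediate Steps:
b(H) = 13/5 (b(H) = -3*(-⅓) - 8*(-⅕) = 1 + 8/5 = 13/5)
g(U) = 2 + 2*U/9 (g(U) = 2 + ((U + U)*(6 - 5))/9 = 2 + ((2*U)*1)/9 = 2 + (2*U)/9 = 2 + 2*U/9)
V(t, d) = (2 + 11*t/9)² (V(t, d) = (t + (2 + 2*t/9))² = (2 + 11*t/9)²)
(-429624 + 324329)*(-41241 + V(b(-25), 249)) = (-429624 + 324329)*(-41241 + (18 + 11*(13/5))²/81) = -105295*(-41241 + (18 + 143/5)²/81) = -105295*(-41241 + (233/5)²/81) = -105295*(-41241 + (1/81)*(54289/25)) = -105295*(-41241 + 54289/2025) = -105295*(-83458736/2025) = 1757557521424/405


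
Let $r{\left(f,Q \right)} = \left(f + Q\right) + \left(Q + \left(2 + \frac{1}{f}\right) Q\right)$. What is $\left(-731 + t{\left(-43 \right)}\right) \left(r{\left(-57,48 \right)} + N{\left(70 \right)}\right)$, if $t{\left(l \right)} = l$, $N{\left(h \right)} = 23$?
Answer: $- \frac{2311164}{19} \approx -1.2164 \cdot 10^{5}$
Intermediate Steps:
$r{\left(f,Q \right)} = f + 2 Q + Q \left(2 + \frac{1}{f}\right)$ ($r{\left(f,Q \right)} = \left(Q + f\right) + \left(Q + Q \left(2 + \frac{1}{f}\right)\right) = f + 2 Q + Q \left(2 + \frac{1}{f}\right)$)
$\left(-731 + t{\left(-43 \right)}\right) \left(r{\left(-57,48 \right)} + N{\left(70 \right)}\right) = \left(-731 - 43\right) \left(\left(-57 + 4 \cdot 48 + \frac{48}{-57}\right) + 23\right) = - 774 \left(\left(-57 + 192 + 48 \left(- \frac{1}{57}\right)\right) + 23\right) = - 774 \left(\left(-57 + 192 - \frac{16}{19}\right) + 23\right) = - 774 \left(\frac{2549}{19} + 23\right) = \left(-774\right) \frac{2986}{19} = - \frac{2311164}{19}$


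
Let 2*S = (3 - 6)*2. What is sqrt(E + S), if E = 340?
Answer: sqrt(337) ≈ 18.358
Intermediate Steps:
S = -3 (S = ((3 - 6)*2)/2 = (-3*2)/2 = (1/2)*(-6) = -3)
sqrt(E + S) = sqrt(340 - 3) = sqrt(337)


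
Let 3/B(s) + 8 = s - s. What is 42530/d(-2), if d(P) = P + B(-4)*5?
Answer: -340240/31 ≈ -10975.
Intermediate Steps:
B(s) = -3/8 (B(s) = 3/(-8 + (s - s)) = 3/(-8 + 0) = 3/(-8) = 3*(-⅛) = -3/8)
d(P) = -15/8 + P (d(P) = P - 3/8*5 = P - 15/8 = -15/8 + P)
42530/d(-2) = 42530/(-15/8 - 2) = 42530/(-31/8) = 42530*(-8/31) = -340240/31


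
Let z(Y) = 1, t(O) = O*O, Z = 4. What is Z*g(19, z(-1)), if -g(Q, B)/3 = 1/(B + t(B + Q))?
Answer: -12/401 ≈ -0.029925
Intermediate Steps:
t(O) = O²
g(Q, B) = -3/(B + (B + Q)²)
Z*g(19, z(-1)) = 4*(-3/(1 + (1 + 19)²)) = 4*(-3/(1 + 20²)) = 4*(-3/(1 + 400)) = 4*(-3/401) = -12/401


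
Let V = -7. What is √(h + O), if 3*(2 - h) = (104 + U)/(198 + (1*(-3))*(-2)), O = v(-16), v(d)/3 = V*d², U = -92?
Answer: 5*I*√559113/51 ≈ 73.308*I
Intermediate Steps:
v(d) = -21*d² (v(d) = 3*(-7*d²) = -21*d²)
O = -5376 (O = -21*(-16)² = -21*256 = -5376)
h = 101/51 (h = 2 - (104 - 92)/(3*(198 + (1*(-3))*(-2))) = 2 - 4/(198 - 3*(-2)) = 2 - 4/(198 + 6) = 2 - 4/204 = 2 - ⅓*1/17 = 2 - 1/51 = 101/51 ≈ 1.9804)
√(h + O) = √(101/51 - 5376) = √(-274075/51) = 5*I*√559113/51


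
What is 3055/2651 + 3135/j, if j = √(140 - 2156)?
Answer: 3055/2651 - 1045*I*√14/56 ≈ 1.1524 - 69.822*I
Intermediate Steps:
j = 12*I*√14 (j = √(-2016) = 12*I*√14 ≈ 44.9*I)
3055/2651 + 3135/j = 3055/2651 + 3135/((12*I*√14)) = 3055*(1/2651) + 3135*(-I*√14/168) = 3055/2651 - 1045*I*√14/56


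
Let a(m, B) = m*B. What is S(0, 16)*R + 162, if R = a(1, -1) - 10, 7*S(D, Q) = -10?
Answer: 1244/7 ≈ 177.71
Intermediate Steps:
S(D, Q) = -10/7 (S(D, Q) = (⅐)*(-10) = -10/7)
a(m, B) = B*m
R = -11 (R = -1*1 - 10 = -1 - 1*10 = -1 - 10 = -11)
S(0, 16)*R + 162 = -10/7*(-11) + 162 = 110/7 + 162 = 1244/7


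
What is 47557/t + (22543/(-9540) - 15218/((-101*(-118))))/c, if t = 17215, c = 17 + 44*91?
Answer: 2173491507258613/787032843044580 ≈ 2.7616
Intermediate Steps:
c = 4021 (c = 17 + 4004 = 4021)
47557/t + (22543/(-9540) - 15218/((-101*(-118))))/c = 47557/17215 + (22543/(-9540) - 15218/((-101*(-118))))/4021 = 47557*(1/17215) + (22543*(-1/9540) - 15218/11918)*(1/4021) = 47557/17215 + (-22543/9540 - 15218*1/11918)*(1/4021) = 47557/17215 + (-22543/9540 - 7609/5959)*(1/4021) = 47557/17215 - 206923597/56848860*1/4021 = 47557/17215 - 206923597/228589266060 = 2173491507258613/787032843044580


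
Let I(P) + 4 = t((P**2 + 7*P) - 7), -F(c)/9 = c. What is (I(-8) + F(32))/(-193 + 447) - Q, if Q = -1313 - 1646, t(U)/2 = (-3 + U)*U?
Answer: 375645/127 ≈ 2957.8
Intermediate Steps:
F(c) = -9*c
t(U) = 2*U*(-3 + U) (t(U) = 2*((-3 + U)*U) = 2*(U*(-3 + U)) = 2*U*(-3 + U))
I(P) = -4 + 2*(-10 + P**2 + 7*P)*(-7 + P**2 + 7*P) (I(P) = -4 + 2*((P**2 + 7*P) - 7)*(-3 + ((P**2 + 7*P) - 7)) = -4 + 2*(-7 + P**2 + 7*P)*(-3 + (-7 + P**2 + 7*P)) = -4 + 2*(-7 + P**2 + 7*P)*(-10 + P**2 + 7*P) = -4 + 2*(-10 + P**2 + 7*P)*(-7 + P**2 + 7*P))
Q = -2959
(I(-8) + F(32))/(-193 + 447) - Q = ((-4 + 2*(-10 + (-8)**2 + 7*(-8))*(-7 + (-8)**2 + 7*(-8))) - 9*32)/(-193 + 447) - 1*(-2959) = ((-4 + 2*(-10 + 64 - 56)*(-7 + 64 - 56)) - 288)/254 + 2959 = ((-4 + 2*(-2)*1) - 288)*(1/254) + 2959 = ((-4 - 4) - 288)*(1/254) + 2959 = (-8 - 288)*(1/254) + 2959 = -296*1/254 + 2959 = -148/127 + 2959 = 375645/127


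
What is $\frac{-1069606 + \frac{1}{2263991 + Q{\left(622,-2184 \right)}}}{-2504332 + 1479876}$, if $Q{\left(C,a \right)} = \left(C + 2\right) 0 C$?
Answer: $\frac{2421578357545}{2319359163896} \approx 1.0441$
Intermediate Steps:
$Q{\left(C,a \right)} = 0$ ($Q{\left(C,a \right)} = \left(2 + C\right) 0 = 0$)
$\frac{-1069606 + \frac{1}{2263991 + Q{\left(622,-2184 \right)}}}{-2504332 + 1479876} = \frac{-1069606 + \frac{1}{2263991 + 0}}{-2504332 + 1479876} = \frac{-1069606 + \frac{1}{2263991}}{-1024456} = \left(-1069606 + \frac{1}{2263991}\right) \left(- \frac{1}{1024456}\right) = \left(- \frac{2421578357545}{2263991}\right) \left(- \frac{1}{1024456}\right) = \frac{2421578357545}{2319359163896}$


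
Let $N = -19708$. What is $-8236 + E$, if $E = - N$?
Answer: $11472$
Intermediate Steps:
$E = 19708$ ($E = \left(-1\right) \left(-19708\right) = 19708$)
$-8236 + E = -8236 + 19708 = 11472$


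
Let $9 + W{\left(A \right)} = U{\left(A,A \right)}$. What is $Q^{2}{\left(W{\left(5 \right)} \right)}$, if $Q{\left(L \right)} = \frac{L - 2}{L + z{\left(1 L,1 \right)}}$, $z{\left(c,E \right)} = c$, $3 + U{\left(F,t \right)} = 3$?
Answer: $\frac{121}{324} \approx 0.37346$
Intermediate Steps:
$U{\left(F,t \right)} = 0$ ($U{\left(F,t \right)} = -3 + 3 = 0$)
$W{\left(A \right)} = -9$ ($W{\left(A \right)} = -9 + 0 = -9$)
$Q{\left(L \right)} = \frac{-2 + L}{2 L}$ ($Q{\left(L \right)} = \frac{L - 2}{L + 1 L} = \frac{-2 + L}{L + L} = \frac{-2 + L}{2 L}$)
$Q^{2}{\left(W{\left(5 \right)} \right)} = \left(\frac{-2 - 9}{2 \left(-9\right)}\right)^{2} = \left(\frac{1}{2} \left(- \frac{1}{9}\right) \left(-11\right)\right)^{2} = \left(\frac{11}{18}\right)^{2} = \frac{121}{324}$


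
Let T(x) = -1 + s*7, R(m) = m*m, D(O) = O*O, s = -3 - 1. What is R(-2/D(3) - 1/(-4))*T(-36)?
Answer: -29/1296 ≈ -0.022377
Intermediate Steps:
s = -4
D(O) = O²
R(m) = m²
T(x) = -29 (T(x) = -1 - 4*7 = -1 - 28 = -29)
R(-2/D(3) - 1/(-4))*T(-36) = (-2/(3²) - 1/(-4))²*(-29) = (-2/9 - 1*(-¼))²*(-29) = (-2*⅑ + ¼)²*(-29) = (-2/9 + ¼)²*(-29) = (1/36)²*(-29) = (1/1296)*(-29) = -29/1296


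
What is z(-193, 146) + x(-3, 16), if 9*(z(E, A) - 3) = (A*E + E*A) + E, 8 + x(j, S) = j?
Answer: -56621/9 ≈ -6291.2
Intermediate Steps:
x(j, S) = -8 + j
z(E, A) = 3 + E/9 + 2*A*E/9 (z(E, A) = 3 + ((A*E + E*A) + E)/9 = 3 + ((A*E + A*E) + E)/9 = 3 + (2*A*E + E)/9 = 3 + (E + 2*A*E)/9 = 3 + (E/9 + 2*A*E/9) = 3 + E/9 + 2*A*E/9)
z(-193, 146) + x(-3, 16) = (3 + (⅑)*(-193) + (2/9)*146*(-193)) + (-8 - 3) = (3 - 193/9 - 56356/9) - 11 = -56522/9 - 11 = -56621/9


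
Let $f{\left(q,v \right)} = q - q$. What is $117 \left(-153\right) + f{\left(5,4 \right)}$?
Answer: $-17901$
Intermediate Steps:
$f{\left(q,v \right)} = 0$
$117 \left(-153\right) + f{\left(5,4 \right)} = 117 \left(-153\right) + 0 = -17901 + 0 = -17901$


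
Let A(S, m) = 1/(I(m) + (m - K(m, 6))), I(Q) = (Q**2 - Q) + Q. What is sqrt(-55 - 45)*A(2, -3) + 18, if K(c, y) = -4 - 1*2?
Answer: 18 + 5*I/6 ≈ 18.0 + 0.83333*I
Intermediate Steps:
I(Q) = Q**2
K(c, y) = -6 (K(c, y) = -4 - 2 = -6)
A(S, m) = 1/(6 + m + m**2) (A(S, m) = 1/(m**2 + (m - 1*(-6))) = 1/(m**2 + (m + 6)) = 1/(m**2 + (6 + m)) = 1/(6 + m + m**2))
sqrt(-55 - 45)*A(2, -3) + 18 = sqrt(-55 - 45)/(6 - 3 + (-3)**2) + 18 = sqrt(-100)/(6 - 3 + 9) + 18 = (10*I)/12 + 18 = (10*I)*(1/12) + 18 = 5*I/6 + 18 = 18 + 5*I/6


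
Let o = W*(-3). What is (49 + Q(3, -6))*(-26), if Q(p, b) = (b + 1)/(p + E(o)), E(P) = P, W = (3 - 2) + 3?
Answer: -11596/9 ≈ -1288.4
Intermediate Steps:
W = 4 (W = 1 + 3 = 4)
o = -12 (o = 4*(-3) = -12)
Q(p, b) = (1 + b)/(-12 + p) (Q(p, b) = (b + 1)/(p - 12) = (1 + b)/(-12 + p))
(49 + Q(3, -6))*(-26) = (49 + (1 - 6)/(-12 + 3))*(-26) = (49 - 5/(-9))*(-26) = (49 - 1/9*(-5))*(-26) = (49 + 5/9)*(-26) = (446/9)*(-26) = -11596/9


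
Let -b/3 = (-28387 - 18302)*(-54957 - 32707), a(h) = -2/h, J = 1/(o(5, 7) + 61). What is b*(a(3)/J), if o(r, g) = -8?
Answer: 433852116576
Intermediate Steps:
J = 1/53 (J = 1/(-8 + 61) = 1/53 ≈ 0.018868)
b = -12278833488 (b = -3*(-28387 - 18302)*(-54957 - 32707) = -(-140067)*(-87664) = -3*4092944496 = -12278833488)
b*(a(3)/J) = -12278833488*(-2/3)/1/53 = -12278833488*(-2*⅓)*53 = -(-8185888992)*53 = -12278833488*(-106/3) = 433852116576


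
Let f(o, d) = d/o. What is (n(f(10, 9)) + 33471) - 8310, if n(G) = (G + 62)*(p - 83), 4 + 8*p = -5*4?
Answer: 98758/5 ≈ 19752.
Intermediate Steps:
p = -3 (p = -1/2 + (-5*4)/8 = -1/2 + (1/8)*(-20) = -1/2 - 5/2 = -3)
n(G) = -5332 - 86*G (n(G) = (G + 62)*(-3 - 83) = (62 + G)*(-86) = -5332 - 86*G)
(n(f(10, 9)) + 33471) - 8310 = ((-5332 - 774/10) + 33471) - 8310 = ((-5332 - 86*9/10) + 33471) - 8310 = ((-5332 - 387/5) + 33471) - 8310 = (-27047/5 + 33471) - 8310 = 140308/5 - 8310 = 98758/5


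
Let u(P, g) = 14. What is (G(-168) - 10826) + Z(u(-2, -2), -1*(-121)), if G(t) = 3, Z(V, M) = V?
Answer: -10809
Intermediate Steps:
(G(-168) - 10826) + Z(u(-2, -2), -1*(-121)) = (3 - 10826) + 14 = -10823 + 14 = -10809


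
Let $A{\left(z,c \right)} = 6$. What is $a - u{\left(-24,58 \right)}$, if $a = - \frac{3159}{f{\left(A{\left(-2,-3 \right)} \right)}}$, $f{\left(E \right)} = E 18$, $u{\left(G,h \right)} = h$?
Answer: $- \frac{349}{4} \approx -87.25$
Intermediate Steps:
$f{\left(E \right)} = 18 E$
$a = - \frac{117}{4}$ ($a = - \frac{3159}{18 \cdot 6} = - \frac{3159}{108} = \left(-3159\right) \frac{1}{108} = - \frac{117}{4} \approx -29.25$)
$a - u{\left(-24,58 \right)} = - \frac{117}{4} - 58 = - \frac{349}{4}$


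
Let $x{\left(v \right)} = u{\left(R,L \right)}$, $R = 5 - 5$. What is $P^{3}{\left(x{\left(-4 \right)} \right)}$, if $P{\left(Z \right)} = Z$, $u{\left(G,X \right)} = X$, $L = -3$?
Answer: $-27$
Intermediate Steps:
$R = 0$ ($R = 5 - 5 = 0$)
$x{\left(v \right)} = -3$
$P^{3}{\left(x{\left(-4 \right)} \right)} = \left(-3\right)^{3} = -27$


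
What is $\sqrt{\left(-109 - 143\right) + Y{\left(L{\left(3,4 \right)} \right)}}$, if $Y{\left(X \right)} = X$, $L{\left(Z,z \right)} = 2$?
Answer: $5 i \sqrt{10} \approx 15.811 i$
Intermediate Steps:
$\sqrt{\left(-109 - 143\right) + Y{\left(L{\left(3,4 \right)} \right)}} = \sqrt{\left(-109 - 143\right) + 2} = \sqrt{-252 + 2} = \sqrt{-250} = 5 i \sqrt{10}$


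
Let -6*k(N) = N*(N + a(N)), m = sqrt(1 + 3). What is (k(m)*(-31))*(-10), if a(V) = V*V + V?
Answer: -2480/3 ≈ -826.67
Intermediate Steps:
m = 2 (m = sqrt(4) = 2)
a(V) = V + V**2 (a(V) = V**2 + V = V + V**2)
k(N) = -N*(N + N*(1 + N))/6
(k(m)*(-31))*(-10) = (-1/6*2**2*(2 + 2)*(-31))*(-10) = (-1/6*4*4*(-31))*(-10) = -8/3*(-31)*(-10) = (248/3)*(-10) = -2480/3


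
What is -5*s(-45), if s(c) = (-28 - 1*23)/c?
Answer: -17/3 ≈ -5.6667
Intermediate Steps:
s(c) = -51/c (s(c) = (-28 - 23)/c = -51/c)
-5*s(-45) = -(-255)/(-45) = -(-255)*(-1)/45 = -5*17/15 = -17/3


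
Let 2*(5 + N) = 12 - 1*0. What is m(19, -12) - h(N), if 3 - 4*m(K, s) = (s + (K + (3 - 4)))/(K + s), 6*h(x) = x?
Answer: 31/84 ≈ 0.36905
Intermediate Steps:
N = 1 (N = -5 + (12 - 1*0)/2 = -5 + (12 + 0)/2 = -5 + (½)*12 = -5 + 6 = 1)
h(x) = x/6
m(K, s) = ¾ - (-1 + K + s)/(4*(K + s)) (m(K, s) = ¾ - (s + (K + (3 - 4)))/(4*(K + s)) = ¾ - (s + (K - 1))/(4*(K + s)) = ¾ - (s + (-1 + K))/(4*(K + s)) = ¾ - (-1 + K + s)/(4*(K + s)))
m(19, -12) - h(N) = (¼ + (½)*19 + (½)*(-12))/(19 - 12) - 1/6 = (¼ + 19/2 - 6)/7 - 1*⅙ = (⅐)*(15/4) - ⅙ = 15/28 - ⅙ = 31/84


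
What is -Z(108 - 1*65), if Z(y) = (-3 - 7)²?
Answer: -100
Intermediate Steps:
Z(y) = 100 (Z(y) = (-10)² = 100)
-Z(108 - 1*65) = -1*100 = -100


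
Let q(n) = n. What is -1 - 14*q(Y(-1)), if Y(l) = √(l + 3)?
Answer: -1 - 14*√2 ≈ -20.799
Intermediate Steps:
Y(l) = √(3 + l)
-1 - 14*q(Y(-1)) = -1 - 14*√(3 - 1) = -1 - 14*√2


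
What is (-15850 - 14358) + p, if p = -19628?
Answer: -49836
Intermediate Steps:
(-15850 - 14358) + p = (-15850 - 14358) - 19628 = -30208 - 19628 = -49836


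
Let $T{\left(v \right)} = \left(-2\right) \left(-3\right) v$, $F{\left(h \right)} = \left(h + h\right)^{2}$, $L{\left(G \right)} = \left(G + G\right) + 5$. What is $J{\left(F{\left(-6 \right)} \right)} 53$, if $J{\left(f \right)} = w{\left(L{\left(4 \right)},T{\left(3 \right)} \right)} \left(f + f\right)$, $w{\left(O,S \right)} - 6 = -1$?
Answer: $76320$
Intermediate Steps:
$L{\left(G \right)} = 5 + 2 G$ ($L{\left(G \right)} = 2 G + 5 = 5 + 2 G$)
$F{\left(h \right)} = 4 h^{2}$ ($F{\left(h \right)} = \left(2 h\right)^{2} = 4 h^{2}$)
$T{\left(v \right)} = 6 v$
$w{\left(O,S \right)} = 5$ ($w{\left(O,S \right)} = 6 - 1 = 5$)
$J{\left(f \right)} = 10 f$ ($J{\left(f \right)} = 5 \left(f + f\right) = 5 \cdot 2 f = 10 f$)
$J{\left(F{\left(-6 \right)} \right)} 53 = 10 \cdot 4 \left(-6\right)^{2} \cdot 53 = 10 \cdot 4 \cdot 36 \cdot 53 = 10 \cdot 144 \cdot 53 = 1440 \cdot 53 = 76320$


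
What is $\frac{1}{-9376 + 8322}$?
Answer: $- \frac{1}{1054} \approx -0.00094877$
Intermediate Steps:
$\frac{1}{-9376 + 8322} = \frac{1}{-1054} = - \frac{1}{1054}$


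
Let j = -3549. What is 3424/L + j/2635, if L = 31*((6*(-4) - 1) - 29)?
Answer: -241343/71145 ≈ -3.3923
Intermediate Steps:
L = -1674 (L = 31*((-24 - 1) - 29) = 31*(-25 - 29) = 31*(-54) = -1674)
3424/L + j/2635 = 3424/(-1674) - 3549/2635 = 3424*(-1/1674) - 3549*1/2635 = -1712/837 - 3549/2635 = -241343/71145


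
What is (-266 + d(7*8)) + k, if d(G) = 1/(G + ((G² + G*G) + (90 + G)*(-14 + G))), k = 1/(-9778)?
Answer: -16203907381/60916940 ≈ -266.00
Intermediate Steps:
k = -1/9778 ≈ -0.00010227
d(G) = 1/(G + 2*G² + (-14 + G)*(90 + G)) (d(G) = 1/(G + ((G² + G²) + (-14 + G)*(90 + G))) = 1/(G + (2*G² + (-14 + G)*(90 + G))) = 1/(G + 2*G² + (-14 + G)*(90 + G)))
(-266 + d(7*8)) + k = (-266 + 1/(-1260 + 3*(7*8)² + 77*(7*8))) - 1/9778 = (-266 + 1/(-1260 + 3*56² + 77*56)) - 1/9778 = (-266 + 1/(-1260 + 3*3136 + 4312)) - 1/9778 = (-266 + 1/(-1260 + 9408 + 4312)) - 1/9778 = (-266 + 1/12460) - 1/9778 = -3314359/12460 - 1/9778 = -16203907381/60916940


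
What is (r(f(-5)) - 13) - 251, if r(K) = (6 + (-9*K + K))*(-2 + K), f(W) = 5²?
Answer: -4726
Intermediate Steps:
f(W) = 25
r(K) = (-2 + K)*(6 - 8*K) (r(K) = (6 - 8*K)*(-2 + K) = (-2 + K)*(6 - 8*K))
(r(f(-5)) - 13) - 251 = ((-12 - 8*25² + 22*25) - 13) - 251 = ((-12 - 8*625 + 550) - 13) - 251 = ((-12 - 5000 + 550) - 13) - 251 = (-4462 - 13) - 251 = -4475 - 251 = -4726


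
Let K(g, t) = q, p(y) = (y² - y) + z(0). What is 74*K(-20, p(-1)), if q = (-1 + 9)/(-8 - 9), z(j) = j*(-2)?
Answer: -592/17 ≈ -34.824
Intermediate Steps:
z(j) = -2*j
q = -8/17 (q = 8/(-17) = 8*(-1/17) = -8/17 ≈ -0.47059)
p(y) = y² - y (p(y) = (y² - y) - 2*0 = (y² - y) + 0 = y² - y)
K(g, t) = -8/17
74*K(-20, p(-1)) = 74*(-8/17) = -592/17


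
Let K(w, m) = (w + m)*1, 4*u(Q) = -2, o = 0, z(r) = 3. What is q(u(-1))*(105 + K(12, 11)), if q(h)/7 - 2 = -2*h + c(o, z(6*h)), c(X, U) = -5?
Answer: -1792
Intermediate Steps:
u(Q) = -½ (u(Q) = (¼)*(-2) = -½)
K(w, m) = m + w (K(w, m) = (m + w)*1 = m + w)
q(h) = -21 - 14*h (q(h) = 14 + 7*(-2*h - 5) = 14 + 7*(-5 - 2*h) = 14 + (-35 - 14*h) = -21 - 14*h)
q(u(-1))*(105 + K(12, 11)) = (-21 - 14*(-½))*(105 + (11 + 12)) = (-21 + 7)*(105 + 23) = -14*128 = -1792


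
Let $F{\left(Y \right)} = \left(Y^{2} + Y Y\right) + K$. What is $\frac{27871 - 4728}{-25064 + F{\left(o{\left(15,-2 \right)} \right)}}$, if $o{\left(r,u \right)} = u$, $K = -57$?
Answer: $- \frac{23143}{25113} \approx -0.92155$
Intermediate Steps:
$F{\left(Y \right)} = -57 + 2 Y^{2}$ ($F{\left(Y \right)} = \left(Y^{2} + Y Y\right) - 57 = \left(Y^{2} + Y^{2}\right) - 57 = 2 Y^{2} - 57 = -57 + 2 Y^{2}$)
$\frac{27871 - 4728}{-25064 + F{\left(o{\left(15,-2 \right)} \right)}} = \frac{27871 - 4728}{-25064 - \left(57 - 2 \left(-2\right)^{2}\right)} = \frac{23143}{-25064 + \left(-57 + 2 \cdot 4\right)} = \frac{23143}{-25064 + \left(-57 + 8\right)} = \frac{23143}{-25064 - 49} = \frac{23143}{-25113} = 23143 \left(- \frac{1}{25113}\right) = - \frac{23143}{25113}$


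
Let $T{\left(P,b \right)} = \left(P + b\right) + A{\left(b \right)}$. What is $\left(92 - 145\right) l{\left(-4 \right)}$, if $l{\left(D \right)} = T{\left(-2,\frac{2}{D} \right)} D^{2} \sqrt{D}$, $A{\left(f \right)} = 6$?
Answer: $- 5936 i \approx - 5936.0 i$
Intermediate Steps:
$T{\left(P,b \right)} = 6 + P + b$ ($T{\left(P,b \right)} = \left(P + b\right) + 6 = 6 + P + b$)
$l{\left(D \right)} = D^{\frac{5}{2}} \left(4 + \frac{2}{D}\right)$ ($l{\left(D \right)} = \left(6 - 2 + \frac{2}{D}\right) D^{2} \sqrt{D} = \left(4 + \frac{2}{D}\right) D^{2} \sqrt{D} = D^{2} \left(4 + \frac{2}{D}\right) \sqrt{D} = D^{\frac{5}{2}} \left(4 + \frac{2}{D}\right)$)
$\left(92 - 145\right) l{\left(-4 \right)} = \left(92 - 145\right) \left(-4\right)^{\frac{3}{2}} \left(2 + 4 \left(-4\right)\right) = - 53 - 8 i \left(2 - 16\right) = - 53 - 8 i \left(-14\right) = - 53 \cdot 112 i = - 5936 i$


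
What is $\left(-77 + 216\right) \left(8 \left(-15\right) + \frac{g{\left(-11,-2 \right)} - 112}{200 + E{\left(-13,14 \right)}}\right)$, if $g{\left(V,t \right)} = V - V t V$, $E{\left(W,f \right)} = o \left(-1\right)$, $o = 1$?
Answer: $- \frac{3302779}{199} \approx -16597.0$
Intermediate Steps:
$E{\left(W,f \right)} = -1$ ($E{\left(W,f \right)} = 1 \left(-1\right) = -1$)
$g{\left(V,t \right)} = V - t V^{2}$
$\left(-77 + 216\right) \left(8 \left(-15\right) + \frac{g{\left(-11,-2 \right)} - 112}{200 + E{\left(-13,14 \right)}}\right) = \left(-77 + 216\right) \left(8 \left(-15\right) + \frac{- 11 \left(1 - \left(-11\right) \left(-2\right)\right) - 112}{200 - 1}\right) = 139 \left(-120 + \frac{- 11 \left(1 - 22\right) - 112}{199}\right) = 139 \left(-120 + \left(\left(-11\right) \left(-21\right) - 112\right) \frac{1}{199}\right) = 139 \left(-120 + \left(231 - 112\right) \frac{1}{199}\right) = 139 \left(-120 + 119 \cdot \frac{1}{199}\right) = 139 \left(-120 + \frac{119}{199}\right) = 139 \left(- \frac{23761}{199}\right) = - \frac{3302779}{199}$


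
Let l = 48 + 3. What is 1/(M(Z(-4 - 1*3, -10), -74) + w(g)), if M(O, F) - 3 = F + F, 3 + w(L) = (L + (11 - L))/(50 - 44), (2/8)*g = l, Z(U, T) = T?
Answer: -6/877 ≈ -0.0068415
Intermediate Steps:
l = 51
g = 204 (g = 4*51 = 204)
w(L) = -7/6 (w(L) = -3 + (L + (11 - L))/(50 - 44) = -3 + 11/6 = -7/6)
M(O, F) = 3 + 2*F (M(O, F) = 3 + (F + F) = 3 + 2*F)
1/(M(Z(-4 - 1*3, -10), -74) + w(g)) = 1/((3 + 2*(-74)) - 7/6) = 1/((3 - 148) - 7/6) = 1/(-145 - 7/6) = 1/(-877/6) = -6/877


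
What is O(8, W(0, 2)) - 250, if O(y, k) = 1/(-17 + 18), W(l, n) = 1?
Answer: -249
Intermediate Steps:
O(y, k) = 1 (O(y, k) = 1/1 = 1)
O(8, W(0, 2)) - 250 = 1 - 250 = -249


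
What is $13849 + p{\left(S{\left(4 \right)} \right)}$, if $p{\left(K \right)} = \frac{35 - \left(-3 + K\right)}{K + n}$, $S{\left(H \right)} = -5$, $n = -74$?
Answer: $\frac{1094028}{79} \approx 13848.0$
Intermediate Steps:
$p{\left(K \right)} = \frac{38 - K}{-74 + K}$ ($p{\left(K \right)} = \frac{35 - \left(-3 + K\right)}{K - 74} = \frac{38 - K}{-74 + K}$)
$13849 + p{\left(S{\left(4 \right)} \right)} = 13849 + \frac{38 - -5}{-74 - 5} = 13849 + \frac{38 + 5}{-79} = 13849 - \frac{43}{79} = \frac{1094028}{79}$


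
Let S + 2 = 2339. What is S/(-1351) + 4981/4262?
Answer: -3230963/5757962 ≈ -0.56113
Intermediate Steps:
S = 2337 (S = -2 + 2339 = 2337)
S/(-1351) + 4981/4262 = 2337/(-1351) + 4981/4262 = 2337*(-1/1351) + 4981*(1/4262) = -2337/1351 + 4981/4262 = -3230963/5757962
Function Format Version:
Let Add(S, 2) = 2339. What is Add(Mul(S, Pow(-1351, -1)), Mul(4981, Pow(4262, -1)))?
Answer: Rational(-3230963, 5757962) ≈ -0.56113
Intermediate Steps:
S = 2337 (S = Add(-2, 2339) = 2337)
Add(Mul(S, Pow(-1351, -1)), Mul(4981, Pow(4262, -1))) = Add(Mul(2337, Pow(-1351, -1)), Mul(4981, Pow(4262, -1))) = Add(Mul(2337, Rational(-1, 1351)), Mul(4981, Rational(1, 4262))) = Add(Rational(-2337, 1351), Rational(4981, 4262)) = Rational(-3230963, 5757962)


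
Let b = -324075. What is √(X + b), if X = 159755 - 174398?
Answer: I*√338718 ≈ 582.0*I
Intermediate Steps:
X = -14643
√(X + b) = √(-14643 - 324075) = √(-338718) = I*√338718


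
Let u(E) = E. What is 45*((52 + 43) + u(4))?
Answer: 4455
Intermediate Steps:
45*((52 + 43) + u(4)) = 45*((52 + 43) + 4) = 45*(95 + 4) = 45*99 = 4455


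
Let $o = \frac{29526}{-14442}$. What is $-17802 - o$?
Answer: $- \frac{42844493}{2407} \approx -17800.0$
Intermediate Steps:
$o = - \frac{4921}{2407}$ ($o = 29526 \left(- \frac{1}{14442}\right) = - \frac{4921}{2407} \approx -2.0445$)
$-17802 - o = -17802 - - \frac{4921}{2407} = -17802 + \frac{4921}{2407} = - \frac{42844493}{2407}$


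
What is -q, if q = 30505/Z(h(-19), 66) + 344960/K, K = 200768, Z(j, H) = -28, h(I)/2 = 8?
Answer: 95543265/87836 ≈ 1087.7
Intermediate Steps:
h(I) = 16 (h(I) = 2*8 = 16)
q = -95543265/87836 (q = 30505/(-28) + 344960/200768 = 30505*(-1/28) + 344960*(1/200768) = -30505/28 + 5390/3137 = -95543265/87836 ≈ -1087.7)
-q = -1*(-95543265/87836) = 95543265/87836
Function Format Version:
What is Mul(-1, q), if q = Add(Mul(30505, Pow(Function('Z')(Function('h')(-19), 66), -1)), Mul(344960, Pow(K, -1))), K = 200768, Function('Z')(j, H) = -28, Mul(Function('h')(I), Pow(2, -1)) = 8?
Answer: Rational(95543265, 87836) ≈ 1087.7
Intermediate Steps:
Function('h')(I) = 16 (Function('h')(I) = Mul(2, 8) = 16)
q = Rational(-95543265, 87836) (q = Add(Mul(30505, Pow(-28, -1)), Mul(344960, Pow(200768, -1))) = Add(Mul(30505, Rational(-1, 28)), Mul(344960, Rational(1, 200768))) = Add(Rational(-30505, 28), Rational(5390, 3137)) = Rational(-95543265, 87836) ≈ -1087.7)
Mul(-1, q) = Mul(-1, Rational(-95543265, 87836)) = Rational(95543265, 87836)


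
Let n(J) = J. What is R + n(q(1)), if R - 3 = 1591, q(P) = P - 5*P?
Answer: 1590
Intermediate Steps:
q(P) = -4*P
R = 1594 (R = 3 + 1591 = 1594)
R + n(q(1)) = 1594 - 4*1 = 1594 - 4 = 1590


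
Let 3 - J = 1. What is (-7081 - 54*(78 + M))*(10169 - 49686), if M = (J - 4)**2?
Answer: 454801153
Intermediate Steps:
J = 2 (J = 3 - 1*1 = 3 - 1 = 2)
M = 4 (M = (2 - 4)**2 = (-2)**2 = 4)
(-7081 - 54*(78 + M))*(10169 - 49686) = (-7081 - 54*(78 + 4))*(10169 - 49686) = (-7081 - 54*82)*(-39517) = (-7081 - 4428)*(-39517) = -11509*(-39517) = 454801153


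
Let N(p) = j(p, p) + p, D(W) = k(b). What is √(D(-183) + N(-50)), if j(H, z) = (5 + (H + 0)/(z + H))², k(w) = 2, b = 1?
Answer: I*√71/2 ≈ 4.2131*I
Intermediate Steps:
j(H, z) = (5 + H/(H + z))²
D(W) = 2
N(p) = 121/4 + p (N(p) = (5*p + 6*p)²/(p + p)² + p = (11*p)²/(2*p)² + p = (1/(4*p²))*(121*p²) + p = 121/4 + p)
√(D(-183) + N(-50)) = √(2 + (121/4 - 50)) = √(2 - 79/4) = √(-71/4) = I*√71/2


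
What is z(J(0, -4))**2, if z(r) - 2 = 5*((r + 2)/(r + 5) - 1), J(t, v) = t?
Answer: 1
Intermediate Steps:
z(r) = -3 + 5*(2 + r)/(5 + r) (z(r) = 2 + 5*((r + 2)/(r + 5) - 1) = 2 + 5*((2 + r)/(5 + r) - 1) = 2 + 5*(-1 + (2 + r)/(5 + r)) = 2 + (-5 + 5*(2 + r)/(5 + r)) = -3 + 5*(2 + r)/(5 + r))
z(J(0, -4))**2 = ((-5 + 2*0)/(5 + 0))**2 = ((-5 + 0)/5)**2 = ((1/5)*(-5))**2 = (-1)**2 = 1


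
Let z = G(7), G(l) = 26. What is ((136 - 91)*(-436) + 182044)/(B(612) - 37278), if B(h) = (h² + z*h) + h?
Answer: 81212/176895 ≈ 0.45910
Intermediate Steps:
z = 26
B(h) = h² + 27*h (B(h) = (h² + 26*h) + h = h² + 27*h)
((136 - 91)*(-436) + 182044)/(B(612) - 37278) = ((136 - 91)*(-436) + 182044)/(612*(27 + 612) - 37278) = (45*(-436) + 182044)/(612*639 - 37278) = (-19620 + 182044)/(391068 - 37278) = 162424/353790 = 162424*(1/353790) = 81212/176895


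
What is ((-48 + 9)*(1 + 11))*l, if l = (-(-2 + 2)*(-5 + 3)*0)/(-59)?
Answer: 0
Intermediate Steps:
l = 0 (l = (-0*(-2)*0)*(-1/59) = (-1*0*0)*(-1/59) = (0*0)*(-1/59) = 0*(-1/59) = 0)
((-48 + 9)*(1 + 11))*l = ((-48 + 9)*(1 + 11))*0 = -39*12*0 = -468*0 = 0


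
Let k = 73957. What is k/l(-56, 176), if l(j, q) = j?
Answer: -73957/56 ≈ -1320.7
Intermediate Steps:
k/l(-56, 176) = 73957/(-56) = 73957*(-1/56) = -73957/56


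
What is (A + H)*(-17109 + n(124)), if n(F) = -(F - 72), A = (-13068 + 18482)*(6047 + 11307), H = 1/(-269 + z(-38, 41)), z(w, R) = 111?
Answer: -254751953394367/158 ≈ -1.6124e+12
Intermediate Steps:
H = -1/158 (H = 1/(-269 + 111) = 1/(-158) = -1/158 ≈ -0.0063291)
A = 93954556 (A = 5414*17354 = 93954556)
n(F) = 72 - F (n(F) = -(-72 + F) = 72 - F)
(A + H)*(-17109 + n(124)) = (93954556 - 1/158)*(-17109 + (72 - 1*124)) = 14844819847*(-17109 + (72 - 124))/158 = 14844819847*(-17109 - 52)/158 = (14844819847/158)*(-17161) = -254751953394367/158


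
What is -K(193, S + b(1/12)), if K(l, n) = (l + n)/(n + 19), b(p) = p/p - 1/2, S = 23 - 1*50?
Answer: 111/5 ≈ 22.200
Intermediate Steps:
S = -27 (S = 23 - 50 = -27)
b(p) = ½ (b(p) = 1 - 1*½ = 1 - ½ = ½)
K(l, n) = (l + n)/(19 + n)
-K(193, S + b(1/12)) = -(193 + (-27 + ½))/(19 + (-27 + ½)) = -(193 - 53/2)/(19 - 53/2) = -333/((-15/2)*2) = -(-2)*333/(15*2) = -1*(-111/5) = 111/5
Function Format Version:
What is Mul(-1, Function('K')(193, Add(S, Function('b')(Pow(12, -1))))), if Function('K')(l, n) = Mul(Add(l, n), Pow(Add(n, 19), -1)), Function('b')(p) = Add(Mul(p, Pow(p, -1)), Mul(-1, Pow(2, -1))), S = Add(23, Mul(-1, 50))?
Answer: Rational(111, 5) ≈ 22.200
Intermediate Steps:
S = -27 (S = Add(23, -50) = -27)
Function('b')(p) = Rational(1, 2) (Function('b')(p) = Add(1, Mul(-1, Rational(1, 2))) = Add(1, Rational(-1, 2)) = Rational(1, 2))
Function('K')(l, n) = Mul(Pow(Add(19, n), -1), Add(l, n)) (Function('K')(l, n) = Mul(Add(l, n), Pow(Add(19, n), -1)) = Mul(Pow(Add(19, n), -1), Add(l, n)))
Mul(-1, Function('K')(193, Add(S, Function('b')(Pow(12, -1))))) = Mul(-1, Mul(Pow(Add(19, Add(-27, Rational(1, 2))), -1), Add(193, Add(-27, Rational(1, 2))))) = Mul(-1, Mul(Pow(Add(19, Rational(-53, 2)), -1), Add(193, Rational(-53, 2)))) = Mul(-1, Mul(Pow(Rational(-15, 2), -1), Rational(333, 2))) = Mul(-1, Mul(Rational(-2, 15), Rational(333, 2))) = Mul(-1, Rational(-111, 5)) = Rational(111, 5)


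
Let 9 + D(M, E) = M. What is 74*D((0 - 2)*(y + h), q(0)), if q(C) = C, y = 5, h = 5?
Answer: -2146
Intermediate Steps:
D(M, E) = -9 + M
74*D((0 - 2)*(y + h), q(0)) = 74*(-9 + (0 - 2)*(5 + 5)) = 74*(-9 - 2*10) = 74*(-9 - 20) = 74*(-29) = -2146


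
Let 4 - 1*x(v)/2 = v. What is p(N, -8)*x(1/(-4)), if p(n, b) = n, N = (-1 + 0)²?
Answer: 17/2 ≈ 8.5000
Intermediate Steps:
x(v) = 8 - 2*v
N = 1 (N = (-1)² = 1)
p(N, -8)*x(1/(-4)) = 1*(8 - 2/(-4)) = 1*(8 - 2*(-¼)) = 1*(8 + ½) = 1*(17/2) = 17/2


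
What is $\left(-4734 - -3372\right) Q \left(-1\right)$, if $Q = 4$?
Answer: $5448$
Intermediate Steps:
$\left(-4734 - -3372\right) Q \left(-1\right) = \left(-4734 - -3372\right) 4 \left(-1\right) = \left(-4734 + 3372\right) \left(-4\right) = \left(-1362\right) \left(-4\right) = 5448$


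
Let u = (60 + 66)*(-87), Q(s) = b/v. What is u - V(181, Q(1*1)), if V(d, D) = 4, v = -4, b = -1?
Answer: -10966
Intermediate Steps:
Q(s) = ¼ (Q(s) = -1/(-4) = -1*(-¼) = ¼)
u = -10962 (u = 126*(-87) = -10962)
u - V(181, Q(1*1)) = -10962 - 1*4 = -10962 - 4 = -10966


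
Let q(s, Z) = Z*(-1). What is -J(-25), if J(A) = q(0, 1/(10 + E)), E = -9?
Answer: 1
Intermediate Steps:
q(s, Z) = -Z
J(A) = -1 (J(A) = -1/(10 - 9) = -1/1 = -1*1 = -1)
-J(-25) = -1*(-1) = 1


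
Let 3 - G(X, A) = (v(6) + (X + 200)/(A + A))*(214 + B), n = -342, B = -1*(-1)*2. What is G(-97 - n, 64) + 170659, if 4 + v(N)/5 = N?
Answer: 2684017/16 ≈ 1.6775e+5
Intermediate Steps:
B = 2 (B = 1*2 = 2)
v(N) = -20 + 5*N
G(X, A) = -2157 - 108*(200 + X)/A (G(X, A) = 3 - ((-20 + 5*6) + (X + 200)/(A + A))*(214 + 2) = 3 - ((-20 + 30) + (200 + X)/((2*A)))*216 = 3 - (10 + (200 + X)*(1/(2*A)))*216 = 3 - (10 + (200 + X)/(2*A))*216 = 3 - (2160 + 108*(200 + X)/A) = 3 + (-2160 - 108*(200 + X)/A) = -2157 - 108*(200 + X)/A)
G(-97 - n, 64) + 170659 = 3*(-7200 - 719*64 - 36*(-97 - 1*(-342)))/64 + 170659 = 3*(1/64)*(-7200 - 46016 - 36*(-97 + 342)) + 170659 = 3*(1/64)*(-7200 - 46016 - 36*245) + 170659 = 3*(1/64)*(-7200 - 46016 - 8820) + 170659 = 3*(1/64)*(-62036) + 170659 = -46527/16 + 170659 = 2684017/16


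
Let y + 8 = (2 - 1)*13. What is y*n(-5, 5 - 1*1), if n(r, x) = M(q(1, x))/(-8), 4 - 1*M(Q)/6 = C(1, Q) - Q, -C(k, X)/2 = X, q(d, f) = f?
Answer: -60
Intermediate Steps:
C(k, X) = -2*X
M(Q) = 24 + 18*Q (M(Q) = 24 - 6*(-2*Q - Q) = 24 - (-18)*Q = 24 + 18*Q)
y = 5 (y = -8 + (2 - 1)*13 = -8 + 1*13 = -8 + 13 = 5)
n(r, x) = -3 - 9*x/4 (n(r, x) = (24 + 18*x)/(-8) = (24 + 18*x)*(-1/8) = -3 - 9*x/4)
y*n(-5, 5 - 1*1) = 5*(-3 - 9*(5 - 1*1)/4) = 5*(-3 - 9*(5 - 1)/4) = 5*(-3 - 9/4*4) = 5*(-3 - 9) = 5*(-12) = -60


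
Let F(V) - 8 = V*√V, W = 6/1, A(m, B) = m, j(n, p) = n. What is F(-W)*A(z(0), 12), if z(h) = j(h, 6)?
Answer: 0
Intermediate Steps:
z(h) = h
W = 6 (W = 6*1 = 6)
F(V) = 8 + V^(3/2) (F(V) = 8 + V*√V = 8 + V^(3/2))
F(-W)*A(z(0), 12) = (8 + (-1*6)^(3/2))*0 = (8 + (-6)^(3/2))*0 = (8 - 6*I*√6)*0 = 0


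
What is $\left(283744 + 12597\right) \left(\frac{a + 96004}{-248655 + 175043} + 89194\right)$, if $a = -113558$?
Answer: $\frac{972852872887081}{36806} \approx 2.6432 \cdot 10^{10}$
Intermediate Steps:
$\left(283744 + 12597\right) \left(\frac{a + 96004}{-248655 + 175043} + 89194\right) = \left(283744 + 12597\right) \left(\frac{-113558 + 96004}{-248655 + 175043} + 89194\right) = 296341 \left(- \frac{17554}{-73612} + 89194\right) = 296341 \left(\left(-17554\right) \left(- \frac{1}{73612}\right) + 89194\right) = 296341 \left(\frac{8777}{36806} + 89194\right) = 296341 \cdot \frac{3282883141}{36806} = \frac{972852872887081}{36806}$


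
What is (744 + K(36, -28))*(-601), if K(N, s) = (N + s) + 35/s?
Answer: -1804803/4 ≈ -4.5120e+5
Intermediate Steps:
K(N, s) = N + s + 35/s
(744 + K(36, -28))*(-601) = (744 + (36 - 28 + 35/(-28)))*(-601) = (744 + (36 - 28 + 35*(-1/28)))*(-601) = (744 + (36 - 28 - 5/4))*(-601) = (744 + 27/4)*(-601) = (3003/4)*(-601) = -1804803/4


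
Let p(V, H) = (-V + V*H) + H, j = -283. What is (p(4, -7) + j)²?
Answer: 103684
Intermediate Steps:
p(V, H) = H - V + H*V (p(V, H) = (-V + H*V) + H = H - V + H*V)
(p(4, -7) + j)² = ((-7 - 1*4 - 7*4) - 283)² = ((-7 - 4 - 28) - 283)² = (-39 - 283)² = (-322)² = 103684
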